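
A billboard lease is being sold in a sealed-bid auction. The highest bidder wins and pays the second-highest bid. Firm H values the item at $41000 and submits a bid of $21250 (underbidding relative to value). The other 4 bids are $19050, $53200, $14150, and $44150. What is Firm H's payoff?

Firm H's payoff: $0.

Highest competing bid: $53200.
Firm H's bid $21250 is not the highest, so Firm H loses, pays nothing, and earns zero payoff.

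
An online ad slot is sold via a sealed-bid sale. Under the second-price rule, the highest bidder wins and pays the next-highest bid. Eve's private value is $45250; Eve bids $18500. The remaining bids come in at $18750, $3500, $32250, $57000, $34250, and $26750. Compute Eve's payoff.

Eve's payoff: $0.

Highest competing bid: $57000.
Eve's bid $18500 is not the highest, so Eve loses, pays nothing, and earns zero payoff.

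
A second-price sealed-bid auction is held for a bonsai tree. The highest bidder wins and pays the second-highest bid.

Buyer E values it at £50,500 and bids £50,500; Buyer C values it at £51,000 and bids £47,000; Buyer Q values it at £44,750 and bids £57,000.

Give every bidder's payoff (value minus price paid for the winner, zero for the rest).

Ranking the bids: Buyer Q £57,000 > Buyer E £50,500 > Buyer C £47,000.
Buyer Q has the top bid and wins; the price is the second-highest bid, £50,500.
Buyer Q's payoff = £44,750 − £50,500 = -£5,750. All other bidders lose, so their payoff is 0.

Buyer E £0, Buyer C £0, Buyer Q -£5,750.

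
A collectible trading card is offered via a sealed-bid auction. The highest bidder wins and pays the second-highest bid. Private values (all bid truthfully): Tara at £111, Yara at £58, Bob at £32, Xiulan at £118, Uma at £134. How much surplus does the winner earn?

Ranking the bids: Uma £134; Xiulan £118; Tara £111; Yara £58; Bob £32.
Uma wins with the top bid and pays the second-highest, £118.
Surplus = £134 − £118 = £16.

£16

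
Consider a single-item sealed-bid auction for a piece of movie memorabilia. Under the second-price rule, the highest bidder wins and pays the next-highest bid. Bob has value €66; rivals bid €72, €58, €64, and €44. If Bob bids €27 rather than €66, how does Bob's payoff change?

Change in payoff: €0.

The highest competing bid is €72.
Bidding truthfully at €66: the top bid is €72 (a rival), so Bob loses. Payoff = €0.
Bidding €27: the top bid is €72 (a rival), so Bob loses. Payoff = €0.
Change = €0 − €0 = €0.
The bid only affects whether you win, not the price — here both bids land on the same side of the top rival bid, so the deviation is payoff-neutral.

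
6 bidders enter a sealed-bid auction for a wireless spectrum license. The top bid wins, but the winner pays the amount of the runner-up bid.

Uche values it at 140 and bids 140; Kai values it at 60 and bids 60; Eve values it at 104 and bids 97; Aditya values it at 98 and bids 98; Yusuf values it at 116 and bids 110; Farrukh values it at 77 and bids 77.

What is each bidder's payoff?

Uche 30, Kai 0, Eve 0, Aditya 0, Yusuf 0, Farrukh 0.

Bids in descending order: Uche 140; Yusuf 110; Aditya 98; Eve 97; Farrukh 77; Kai 60.
Uche has the top bid and wins; the price is the second-highest bid, 110.
Uche's payoff = 140 − 110 = 30. All other bidders lose, so their payoff is 0.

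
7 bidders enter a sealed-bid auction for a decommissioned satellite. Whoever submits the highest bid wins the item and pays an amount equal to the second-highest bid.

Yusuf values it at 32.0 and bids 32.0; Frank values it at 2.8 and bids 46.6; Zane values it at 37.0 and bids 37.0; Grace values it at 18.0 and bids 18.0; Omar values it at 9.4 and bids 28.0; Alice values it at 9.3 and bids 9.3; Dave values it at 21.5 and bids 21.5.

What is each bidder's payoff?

Ordered from highest: Frank 46.6; Zane 37.0; Yusuf 32.0; Omar 28.0; Dave 21.5; Grace 18.0; Alice 9.3.
Frank has the top bid and wins; the price is the second-highest bid, 37.0.
Frank's payoff = 2.8 − 37.0 = -34.2. All other bidders lose, so their payoff is 0.

Yusuf 0.0, Frank -34.2, Zane 0.0, Grace 0.0, Omar 0.0, Alice 0.0, Dave 0.0.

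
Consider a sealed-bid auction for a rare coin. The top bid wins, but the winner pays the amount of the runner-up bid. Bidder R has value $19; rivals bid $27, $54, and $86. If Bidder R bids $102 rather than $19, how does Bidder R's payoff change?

The highest competing bid is $86.
Bidding truthfully at $19: the top bid is $86 (a rival), so Bidder R loses. Payoff = $0.
Bidding $102: Bidder R has the top bid, wins, and pays the second-highest bid $86. Payoff = $19 − $86 = -$67.
Change = -$67 − $0 = -$67.

-$67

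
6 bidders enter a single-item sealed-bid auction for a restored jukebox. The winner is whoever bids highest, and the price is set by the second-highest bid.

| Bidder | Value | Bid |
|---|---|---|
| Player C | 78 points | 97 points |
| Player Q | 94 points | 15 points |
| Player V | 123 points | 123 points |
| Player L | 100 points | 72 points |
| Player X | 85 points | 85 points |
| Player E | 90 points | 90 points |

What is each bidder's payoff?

Player C 0 points, Player Q 0 points, Player V 26 points, Player L 0 points, Player X 0 points, Player E 0 points.

Ranking the bids: Player V 123 points > Player C 97 points > Player E 90 points > Player X 85 points > Player L 72 points > Player Q 15 points.
Player V has the top bid and wins; the price is the second-highest bid, 97 points.
Player V's payoff = 123 points − 97 points = 26 points. All other bidders lose, so their payoff is 0.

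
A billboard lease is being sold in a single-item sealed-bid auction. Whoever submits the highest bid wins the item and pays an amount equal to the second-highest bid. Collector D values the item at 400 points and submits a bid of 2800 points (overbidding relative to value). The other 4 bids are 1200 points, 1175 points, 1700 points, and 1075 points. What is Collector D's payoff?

-1300 points

Highest competing bid: 1700 points.
Collector D's bid 2800 points is the highest overall, so Collector D wins and pays the second-highest bid, 1700 points.
Payoff = value − price = 400 points − 1700 points = -1300 points.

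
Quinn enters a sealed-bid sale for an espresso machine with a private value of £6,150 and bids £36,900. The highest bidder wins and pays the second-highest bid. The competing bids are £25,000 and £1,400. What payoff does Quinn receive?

Quinn's payoff: -£18,850.

Highest competing bid: £25,000.
Quinn's bid £36,900 is the highest overall, so Quinn wins and pays the second-highest bid, £25,000.
Payoff = value − price = £6,150 − £25,000 = -£18,850.
Overbidding won the item at a price above value — truthful bidding would have avoided this loss.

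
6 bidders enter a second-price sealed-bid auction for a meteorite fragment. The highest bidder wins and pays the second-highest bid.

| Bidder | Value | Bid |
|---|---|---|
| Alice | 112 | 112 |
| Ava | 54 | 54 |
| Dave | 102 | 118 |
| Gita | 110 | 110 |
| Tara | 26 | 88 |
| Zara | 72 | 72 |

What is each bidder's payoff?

Alice 0, Ava 0, Dave -10, Gita 0, Tara 0, Zara 0.

Bids in descending order: Dave 118, then Alice 112, then Gita 110, then Tara 88, then Zara 72, then Ava 54.
Dave has the top bid and wins; the price is the second-highest bid, 112.
Dave's payoff = 102 − 112 = -10. All other bidders lose, so their payoff is 0.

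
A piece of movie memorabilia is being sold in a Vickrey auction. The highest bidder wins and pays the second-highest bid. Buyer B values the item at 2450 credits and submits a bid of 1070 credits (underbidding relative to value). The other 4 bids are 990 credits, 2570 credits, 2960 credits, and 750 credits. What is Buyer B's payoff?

Highest competing bid: 2960 credits.
Buyer B's bid 1070 credits is not the highest, so Buyer B loses, pays nothing, and earns zero payoff.

0 credits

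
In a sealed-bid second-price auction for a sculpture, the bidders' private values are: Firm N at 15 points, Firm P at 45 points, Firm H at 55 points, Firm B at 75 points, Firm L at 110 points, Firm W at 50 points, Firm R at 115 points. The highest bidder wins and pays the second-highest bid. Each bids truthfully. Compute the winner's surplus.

Ranking the bids: Firm R 115 points; Firm L 110 points; Firm B 75 points; Firm H 55 points; Firm W 50 points; Firm P 45 points; Firm N 15 points.
Firm R wins with the top bid and pays the second-highest, 110 points.
Surplus = 115 points − 110 points = 5 points.

Surplus = 5 points.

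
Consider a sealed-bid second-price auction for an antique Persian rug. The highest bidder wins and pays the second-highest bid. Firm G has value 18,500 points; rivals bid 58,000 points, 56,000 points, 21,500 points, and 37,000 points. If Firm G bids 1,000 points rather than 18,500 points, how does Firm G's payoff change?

0 points

The highest competing bid is 58,000 points.
Bidding truthfully at 18,500 points: the top bid is 58,000 points (a rival), so Firm G loses. Payoff = 0 points.
Bidding 1,000 points: the top bid is 58,000 points (a rival), so Firm G loses. Payoff = 0 points.
Change = 0 points − 0 points = 0 points.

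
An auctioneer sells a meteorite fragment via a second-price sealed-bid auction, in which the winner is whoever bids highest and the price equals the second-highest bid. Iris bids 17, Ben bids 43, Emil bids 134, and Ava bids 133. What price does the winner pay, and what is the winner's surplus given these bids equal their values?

Sorted high to low: Emil 134, then Ava 133, then Ben 43, then Iris 17.
Emil is the highest bidder, so Emil wins.
Under the second-price rule, the price is the second-highest bid: 133.
Surplus = 134 − 133 = 1.

Price 133; surplus 1.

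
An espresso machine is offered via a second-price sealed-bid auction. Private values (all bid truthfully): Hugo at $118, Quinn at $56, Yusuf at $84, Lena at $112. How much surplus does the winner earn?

Ranking the bids: Hugo $118; Lena $112; Yusuf $84; Quinn $56.
Hugo wins with the top bid and pays the second-highest, $112.
Surplus = $118 − $112 = $6.

Winner's surplus: $6.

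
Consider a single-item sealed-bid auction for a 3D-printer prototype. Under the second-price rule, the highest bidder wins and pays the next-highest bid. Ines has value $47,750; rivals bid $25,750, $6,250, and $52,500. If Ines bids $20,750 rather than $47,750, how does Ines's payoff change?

Payoff change: $0.

The highest competing bid is $52,500.
Bidding truthfully at $47,750: the top bid is $52,500 (a rival), so Ines loses. Payoff = $0.
Bidding $20,750: the top bid is $52,500 (a rival), so Ines loses. Payoff = $0.
Change = $0 − $0 = $0.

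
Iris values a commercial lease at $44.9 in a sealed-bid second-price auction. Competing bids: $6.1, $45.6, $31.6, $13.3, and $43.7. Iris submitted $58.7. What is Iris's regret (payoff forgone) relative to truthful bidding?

$0.7

The highest competing bid is $45.6.
Bidding truthfully at $44.9: the top bid is $45.6 (a rival), so Iris loses. Payoff = $0.0.
Bidding $58.7: Iris has the top bid, wins, and pays the second-highest bid $45.6. Payoff = $44.9 − $45.6 = -$0.7.
Regret = truthful payoff − actual payoff = $0.0 − -$0.7 = $0.7.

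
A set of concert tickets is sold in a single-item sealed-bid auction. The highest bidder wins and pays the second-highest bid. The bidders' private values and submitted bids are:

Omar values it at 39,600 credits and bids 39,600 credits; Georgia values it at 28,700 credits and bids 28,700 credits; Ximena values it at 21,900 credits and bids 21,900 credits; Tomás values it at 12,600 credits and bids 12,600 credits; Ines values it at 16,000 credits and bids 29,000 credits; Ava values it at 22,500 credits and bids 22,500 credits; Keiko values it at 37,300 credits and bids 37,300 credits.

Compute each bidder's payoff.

Payoffs: Omar 2,300 credits, Georgia 0 credits, Ximena 0 credits, Tomás 0 credits, Ines 0 credits, Ava 0 credits, Keiko 0 credits.

Ordered from highest: Omar 39,600 credits, then Keiko 37,300 credits, then Ines 29,000 credits, then Georgia 28,700 credits, then Ava 22,500 credits, then Ximena 21,900 credits, then Tomás 12,600 credits.
Omar has the top bid and wins; the price is the second-highest bid, 37,300 credits.
Omar's payoff = 39,600 credits − 37,300 credits = 2,300 credits. All other bidders lose, so their payoff is 0.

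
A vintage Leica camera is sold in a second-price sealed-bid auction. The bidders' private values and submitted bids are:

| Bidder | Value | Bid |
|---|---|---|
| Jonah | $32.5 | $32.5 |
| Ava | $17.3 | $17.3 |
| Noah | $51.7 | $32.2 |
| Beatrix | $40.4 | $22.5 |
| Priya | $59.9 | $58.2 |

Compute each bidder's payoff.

Sorted high to low: Priya $58.2 > Jonah $32.5 > Noah $32.2 > Beatrix $22.5 > Ava $17.3.
Priya has the top bid and wins; the price is the second-highest bid, $32.5.
Priya's payoff = $59.9 − $32.5 = $27.4. All other bidders lose, so their payoff is 0.

Payoffs: Jonah $0.0, Ava $0.0, Noah $0.0, Beatrix $0.0, Priya $27.4.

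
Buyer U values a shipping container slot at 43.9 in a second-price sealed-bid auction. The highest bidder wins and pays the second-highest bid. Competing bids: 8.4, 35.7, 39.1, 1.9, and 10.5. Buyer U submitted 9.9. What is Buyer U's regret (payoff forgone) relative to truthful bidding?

The highest competing bid is 39.1.
Bidding truthfully at 43.9: Buyer U has the top bid, wins, and pays the second-highest bid 39.1. Payoff = 43.9 − 39.1 = 4.8.
Bidding 9.9: the top bid is 39.1 (a rival), so Buyer U loses. Payoff = 0.0.
Regret = truthful payoff − actual payoff = 4.8 − 0.0 = 4.8.
This is the dominant-strategy logic: truthful bidding weakly beats any alternative.

Regret: 4.8.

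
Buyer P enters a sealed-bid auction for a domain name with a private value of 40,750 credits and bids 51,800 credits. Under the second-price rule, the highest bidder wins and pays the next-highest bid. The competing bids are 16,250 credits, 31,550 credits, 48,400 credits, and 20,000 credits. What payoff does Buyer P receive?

Buyer P's payoff: -7,650 credits.

Highest competing bid: 48,400 credits.
Buyer P's bid 51,800 credits is the highest overall, so Buyer P wins and pays the second-highest bid, 48,400 credits.
Payoff = value − price = 40,750 credits − 48,400 credits = -7,650 credits.
Overbidding won the item at a price above value — truthful bidding would have avoided this loss.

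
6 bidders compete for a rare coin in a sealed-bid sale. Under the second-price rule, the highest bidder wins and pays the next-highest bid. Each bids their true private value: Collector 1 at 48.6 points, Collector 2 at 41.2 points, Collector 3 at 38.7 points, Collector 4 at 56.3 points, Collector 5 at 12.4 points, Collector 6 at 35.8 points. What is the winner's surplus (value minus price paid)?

Sorted high to low: Collector 4 56.3 points, then Collector 1 48.6 points, then Collector 2 41.2 points, then Collector 3 38.7 points, then Collector 6 35.8 points, then Collector 5 12.4 points.
Collector 4 wins with the top bid and pays the second-highest, 48.6 points.
Surplus = 56.3 points − 48.6 points = 7.7 points.

7.7 points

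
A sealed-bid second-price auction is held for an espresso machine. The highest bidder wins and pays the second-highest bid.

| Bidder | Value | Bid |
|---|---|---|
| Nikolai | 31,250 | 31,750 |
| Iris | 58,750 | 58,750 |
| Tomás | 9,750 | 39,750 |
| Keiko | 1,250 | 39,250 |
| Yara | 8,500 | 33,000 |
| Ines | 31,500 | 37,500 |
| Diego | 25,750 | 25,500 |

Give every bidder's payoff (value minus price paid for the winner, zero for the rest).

Payoffs: Nikolai 0, Iris 19,000, Tomás 0, Keiko 0, Yara 0, Ines 0, Diego 0.

Bids in descending order: Iris 58,750 > Tomás 39,750 > Keiko 39,250 > Ines 37,500 > Yara 33,000 > Nikolai 31,750 > Diego 25,500.
Iris has the top bid and wins; the price is the second-highest bid, 39,750.
Iris's payoff = 58,750 − 39,750 = 19,000. All other bidders lose, so their payoff is 0.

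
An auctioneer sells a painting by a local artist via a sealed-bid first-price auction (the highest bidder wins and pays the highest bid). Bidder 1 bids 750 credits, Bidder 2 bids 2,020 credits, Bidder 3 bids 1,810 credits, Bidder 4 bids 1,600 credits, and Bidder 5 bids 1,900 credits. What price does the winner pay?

Bids in descending order: Bidder 2 2,020 credits; Bidder 5 1,900 credits; Bidder 3 1,810 credits; Bidder 4 1,600 credits; Bidder 1 750 credits.
Bidder 2 is the highest bidder, so Bidder 2 wins.
Under the first-price rule, the price is the highest bid: 2,020 credits.

2,020 credits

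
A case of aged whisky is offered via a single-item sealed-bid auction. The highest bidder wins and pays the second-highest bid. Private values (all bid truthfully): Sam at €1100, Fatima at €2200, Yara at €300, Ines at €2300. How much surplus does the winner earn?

Ranking the bids: Ines €2300, then Fatima €2200, then Sam €1100, then Yara €300.
Ines wins with the top bid and pays the second-highest, €2200.
Surplus = €2300 − €2200 = €100.

Winner's surplus: €100.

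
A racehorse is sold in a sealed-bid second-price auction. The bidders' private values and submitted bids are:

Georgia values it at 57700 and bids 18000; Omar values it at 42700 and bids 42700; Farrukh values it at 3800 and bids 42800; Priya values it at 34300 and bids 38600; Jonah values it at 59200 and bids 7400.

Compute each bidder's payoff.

Payoffs: Georgia 0, Omar 0, Farrukh -38900, Priya 0, Jonah 0.

Ranking the bids: Farrukh 42800 > Omar 42700 > Priya 38600 > Georgia 18000 > Jonah 7400.
Farrukh has the top bid and wins; the price is the second-highest bid, 42700.
Farrukh's payoff = 3800 − 42700 = -38900. All other bidders lose, so their payoff is 0.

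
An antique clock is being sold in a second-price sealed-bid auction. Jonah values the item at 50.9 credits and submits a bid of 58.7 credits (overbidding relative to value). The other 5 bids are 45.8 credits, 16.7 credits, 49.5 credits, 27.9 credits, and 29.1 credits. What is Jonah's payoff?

Jonah's payoff: 1.4 credits.

Highest competing bid: 49.5 credits.
Jonah's bid 58.7 credits is the highest overall, so Jonah wins and pays the second-highest bid, 49.5 credits.
Payoff = value − price = 50.9 credits − 49.5 credits = 1.4 credits.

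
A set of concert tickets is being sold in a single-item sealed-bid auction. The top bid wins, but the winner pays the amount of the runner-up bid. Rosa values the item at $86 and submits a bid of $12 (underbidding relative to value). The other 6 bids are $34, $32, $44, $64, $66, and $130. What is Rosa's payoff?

$0

Highest competing bid: $130.
Rosa's bid $12 is not the highest, so Rosa loses, pays nothing, and earns zero payoff.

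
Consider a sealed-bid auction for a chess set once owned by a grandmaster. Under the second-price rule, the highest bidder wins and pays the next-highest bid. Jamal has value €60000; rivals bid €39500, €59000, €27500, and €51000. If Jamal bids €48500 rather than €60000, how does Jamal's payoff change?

The highest competing bid is €59000.
Bidding truthfully at €60000: Jamal has the top bid, wins, and pays the second-highest bid €59000. Payoff = €60000 − €59000 = €1000.
Bidding €48500: the top bid is €59000 (a rival), so Jamal loses. Payoff = €0.
Change = €0 − €1000 = -€1000.

-€1000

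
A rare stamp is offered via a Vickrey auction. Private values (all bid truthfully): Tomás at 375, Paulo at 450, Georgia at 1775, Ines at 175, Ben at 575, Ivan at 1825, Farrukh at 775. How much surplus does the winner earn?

Sorted high to low: Ivan 1825; Georgia 1775; Farrukh 775; Ben 575; Paulo 450; Tomás 375; Ines 175.
Ivan wins with the top bid and pays the second-highest, 1775.
Surplus = 1825 − 1775 = 50.

Winner's surplus: 50.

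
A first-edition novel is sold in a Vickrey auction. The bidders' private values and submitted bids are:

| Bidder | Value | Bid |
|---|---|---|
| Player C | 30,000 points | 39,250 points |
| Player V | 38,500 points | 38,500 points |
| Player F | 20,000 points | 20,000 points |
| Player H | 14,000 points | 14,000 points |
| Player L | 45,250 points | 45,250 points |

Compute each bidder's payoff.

Payoffs: Player C 0 points, Player V 0 points, Player F 0 points, Player H 0 points, Player L 6,000 points.

Sorted high to low: Player L 45,250 points, then Player C 39,250 points, then Player V 38,500 points, then Player F 20,000 points, then Player H 14,000 points.
Player L has the top bid and wins; the price is the second-highest bid, 39,250 points.
Player L's payoff = 45,250 points − 39,250 points = 6,000 points. All other bidders lose, so their payoff is 0.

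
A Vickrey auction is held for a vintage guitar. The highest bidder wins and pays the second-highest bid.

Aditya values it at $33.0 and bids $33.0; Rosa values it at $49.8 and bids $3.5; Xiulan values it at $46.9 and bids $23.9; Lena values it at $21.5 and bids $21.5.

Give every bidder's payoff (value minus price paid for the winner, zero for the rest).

Sorted high to low: Aditya $33.0; Xiulan $23.9; Lena $21.5; Rosa $3.5.
Aditya has the top bid and wins; the price is the second-highest bid, $23.9.
Aditya's payoff = $33.0 − $23.9 = $9.1. All other bidders lose, so their payoff is 0.

Payoffs: Aditya $9.1, Rosa $0.0, Xiulan $0.0, Lena $0.0.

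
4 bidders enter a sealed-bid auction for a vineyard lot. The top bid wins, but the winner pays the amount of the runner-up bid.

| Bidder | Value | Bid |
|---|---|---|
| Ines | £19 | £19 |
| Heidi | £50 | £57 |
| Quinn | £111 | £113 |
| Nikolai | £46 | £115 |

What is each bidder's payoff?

Bids in descending order: Nikolai £115 > Quinn £113 > Heidi £57 > Ines £19.
Nikolai has the top bid and wins; the price is the second-highest bid, £113.
Nikolai's payoff = £46 − £113 = -£67. All other bidders lose, so their payoff is 0.

Ines £0, Heidi £0, Quinn £0, Nikolai -£67.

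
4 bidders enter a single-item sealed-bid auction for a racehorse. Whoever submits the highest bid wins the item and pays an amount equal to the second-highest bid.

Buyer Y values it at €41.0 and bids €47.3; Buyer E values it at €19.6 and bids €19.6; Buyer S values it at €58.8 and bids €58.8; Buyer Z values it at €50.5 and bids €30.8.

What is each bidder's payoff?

Ordered from highest: Buyer S €58.8; Buyer Y €47.3; Buyer Z €30.8; Buyer E €19.6.
Buyer S has the top bid and wins; the price is the second-highest bid, €47.3.
Buyer S's payoff = €58.8 − €47.3 = €11.5. All other bidders lose, so their payoff is 0.

Payoffs: Buyer Y €0.0, Buyer E €0.0, Buyer S €11.5, Buyer Z €0.0.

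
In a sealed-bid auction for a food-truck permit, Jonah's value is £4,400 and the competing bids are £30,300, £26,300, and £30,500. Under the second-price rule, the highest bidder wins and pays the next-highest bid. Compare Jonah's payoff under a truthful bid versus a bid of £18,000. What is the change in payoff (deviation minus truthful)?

The highest competing bid is £30,500.
Bidding truthfully at £4,400: the top bid is £30,500 (a rival), so Jonah loses. Payoff = £0.
Bidding £18,000: the top bid is £30,500 (a rival), so Jonah loses. Payoff = £0.
Change = £0 − £0 = £0.
The bid only affects whether you win, not the price — here both bids land on the same side of the top rival bid, so the deviation is payoff-neutral.

£0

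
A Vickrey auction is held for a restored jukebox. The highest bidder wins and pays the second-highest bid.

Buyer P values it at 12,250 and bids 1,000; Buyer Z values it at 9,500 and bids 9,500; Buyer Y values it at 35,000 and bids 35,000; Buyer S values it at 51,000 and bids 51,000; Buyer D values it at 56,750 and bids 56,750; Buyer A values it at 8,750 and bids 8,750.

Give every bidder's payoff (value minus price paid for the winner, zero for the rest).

Buyer P 0, Buyer Z 0, Buyer Y 0, Buyer S 0, Buyer D 5,750, Buyer A 0.

Sorted high to low: Buyer D 56,750 > Buyer S 51,000 > Buyer Y 35,000 > Buyer Z 9,500 > Buyer A 8,750 > Buyer P 1,000.
Buyer D has the top bid and wins; the price is the second-highest bid, 51,000.
Buyer D's payoff = 56,750 − 51,000 = 5,750. All other bidders lose, so their payoff is 0.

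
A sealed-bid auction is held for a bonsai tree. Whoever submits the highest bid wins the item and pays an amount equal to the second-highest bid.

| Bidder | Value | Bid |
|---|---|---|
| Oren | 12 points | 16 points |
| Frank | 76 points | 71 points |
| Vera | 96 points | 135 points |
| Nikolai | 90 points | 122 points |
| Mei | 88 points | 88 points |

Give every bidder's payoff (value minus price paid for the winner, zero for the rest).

Payoffs: Oren 0 points, Frank 0 points, Vera -26 points, Nikolai 0 points, Mei 0 points.

Sorted high to low: Vera 135 points, then Nikolai 122 points, then Mei 88 points, then Frank 71 points, then Oren 16 points.
Vera has the top bid and wins; the price is the second-highest bid, 122 points.
Vera's payoff = 96 points − 122 points = -26 points. All other bidders lose, so their payoff is 0.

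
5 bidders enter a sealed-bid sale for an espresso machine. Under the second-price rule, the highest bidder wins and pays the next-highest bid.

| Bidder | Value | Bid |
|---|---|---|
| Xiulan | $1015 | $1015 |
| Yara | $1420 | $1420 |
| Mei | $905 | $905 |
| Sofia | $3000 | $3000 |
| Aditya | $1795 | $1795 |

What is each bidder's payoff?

Xiulan $0, Yara $0, Mei $0, Sofia $1205, Aditya $0.

Ranking the bids: Sofia $3000, then Aditya $1795, then Yara $1420, then Xiulan $1015, then Mei $905.
Sofia has the top bid and wins; the price is the second-highest bid, $1795.
Sofia's payoff = $3000 − $1795 = $1205. All other bidders lose, so their payoff is 0.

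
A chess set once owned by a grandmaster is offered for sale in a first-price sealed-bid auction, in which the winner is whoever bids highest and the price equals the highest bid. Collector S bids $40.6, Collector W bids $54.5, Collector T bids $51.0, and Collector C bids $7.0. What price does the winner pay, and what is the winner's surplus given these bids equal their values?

Ordered from highest: Collector W $54.5, then Collector T $51.0, then Collector S $40.6, then Collector C $7.0.
Collector W is the highest bidder, so Collector W wins.
Under the first-price rule, the price is the highest bid: $54.5.
Surplus = $54.5 − $54.5 = $0.0.

The winner pays $54.5 for a surplus of $0.0.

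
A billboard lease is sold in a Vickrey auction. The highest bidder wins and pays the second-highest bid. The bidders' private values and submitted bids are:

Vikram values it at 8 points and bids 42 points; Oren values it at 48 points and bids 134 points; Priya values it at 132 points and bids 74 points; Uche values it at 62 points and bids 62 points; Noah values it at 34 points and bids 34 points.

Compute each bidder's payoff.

Ordered from highest: Oren 134 points, then Priya 74 points, then Uche 62 points, then Vikram 42 points, then Noah 34 points.
Oren has the top bid and wins; the price is the second-highest bid, 74 points.
Oren's payoff = 48 points − 74 points = -26 points. All other bidders lose, so their payoff is 0.

Vikram 0 points, Oren -26 points, Priya 0 points, Uche 0 points, Noah 0 points.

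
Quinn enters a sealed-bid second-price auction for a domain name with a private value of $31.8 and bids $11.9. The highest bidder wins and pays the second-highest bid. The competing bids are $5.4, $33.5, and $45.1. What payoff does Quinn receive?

Highest competing bid: $45.1.
Quinn's bid $11.9 is not the highest, so Quinn loses, pays nothing, and earns zero payoff.

$0.0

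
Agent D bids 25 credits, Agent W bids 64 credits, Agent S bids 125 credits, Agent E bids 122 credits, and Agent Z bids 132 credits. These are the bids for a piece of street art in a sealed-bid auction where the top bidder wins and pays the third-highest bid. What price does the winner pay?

Price paid: 122 credits.

Bids in descending order: Agent Z 132 credits > Agent S 125 credits > Agent E 122 credits > Agent W 64 credits > Agent D 25 credits.
Agent Z is the highest bidder, so Agent Z wins.
Under the third-price rule, the price is the third-highest bid: 122 credits.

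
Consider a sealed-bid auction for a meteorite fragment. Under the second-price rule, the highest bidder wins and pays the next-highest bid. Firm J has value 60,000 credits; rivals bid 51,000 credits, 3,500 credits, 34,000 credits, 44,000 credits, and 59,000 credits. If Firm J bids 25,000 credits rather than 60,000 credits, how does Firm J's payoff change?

The highest competing bid is 59,000 credits.
Bidding truthfully at 60,000 credits: Firm J has the top bid, wins, and pays the second-highest bid 59,000 credits. Payoff = 60,000 credits − 59,000 credits = 1,000 credits.
Bidding 25,000 credits: the top bid is 59,000 credits (a rival), so Firm J loses. Payoff = 0 credits.
Change = 0 credits − 1,000 credits = -1,000 credits.
This is the dominant-strategy logic: truthful bidding weakly beats any alternative.

Payoff change: -1,000 credits.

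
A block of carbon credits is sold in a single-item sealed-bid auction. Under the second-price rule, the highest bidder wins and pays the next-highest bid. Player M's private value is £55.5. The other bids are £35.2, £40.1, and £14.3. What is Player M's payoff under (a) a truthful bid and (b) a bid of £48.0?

The highest competing bid is £40.1.
Bidding truthfully at £55.5: Player M has the top bid, wins, and pays the second-highest bid £40.1. Payoff = £55.5 − £40.1 = £15.4.
Bidding £48.0: Player M has the top bid, wins, and pays the second-highest bid £40.1. Payoff = £55.5 − £40.1 = £15.4.

(a) £15.4  (b) £15.4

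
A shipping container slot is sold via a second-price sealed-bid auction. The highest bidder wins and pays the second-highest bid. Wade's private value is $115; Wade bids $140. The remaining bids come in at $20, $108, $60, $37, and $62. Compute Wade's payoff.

Wade's payoff: $7.

Highest competing bid: $108.
Wade's bid $140 is the highest overall, so Wade wins and pays the second-highest bid, $108.
Payoff = value − price = $115 − $108 = $7.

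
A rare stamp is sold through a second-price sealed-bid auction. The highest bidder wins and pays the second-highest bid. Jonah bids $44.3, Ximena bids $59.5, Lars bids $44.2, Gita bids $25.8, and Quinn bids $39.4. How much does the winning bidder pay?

Sorted high to low: Ximena $59.5 > Jonah $44.3 > Lars $44.2 > Quinn $39.4 > Gita $25.8.
Ximena has the highest bid, so Ximena wins.
The second-highest bid is $44.3, so that is what Ximena pays.

The winner pays $44.3.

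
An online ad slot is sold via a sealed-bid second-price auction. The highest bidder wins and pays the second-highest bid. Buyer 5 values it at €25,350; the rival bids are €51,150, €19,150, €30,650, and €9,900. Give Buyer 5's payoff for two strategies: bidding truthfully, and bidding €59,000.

Truthful: €0; alternative: -€25,800.

The highest competing bid is €51,150.
Bidding truthfully at €25,350: the top bid is €51,150 (a rival), so Buyer 5 loses. Payoff = €0.
Bidding €59,000: Buyer 5 has the top bid, wins, and pays the second-highest bid €51,150. Payoff = €25,350 − €51,150 = -€25,800.
Deviating from a truthful bid can only lose payoff in a second-price auction — never gain.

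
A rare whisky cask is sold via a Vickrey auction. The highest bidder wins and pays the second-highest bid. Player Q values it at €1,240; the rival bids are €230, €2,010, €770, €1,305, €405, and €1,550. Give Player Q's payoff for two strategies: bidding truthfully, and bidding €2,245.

The highest competing bid is €2,010.
Bidding truthfully at €1,240: the top bid is €2,010 (a rival), so Player Q loses. Payoff = €0.
Bidding €2,245: Player Q has the top bid, wins, and pays the second-highest bid €2,010. Payoff = €1,240 − €2,010 = -€770.
Deviating from a truthful bid can only lose payoff in a second-price auction — never gain.

Truthful: €0; alternative: -€770.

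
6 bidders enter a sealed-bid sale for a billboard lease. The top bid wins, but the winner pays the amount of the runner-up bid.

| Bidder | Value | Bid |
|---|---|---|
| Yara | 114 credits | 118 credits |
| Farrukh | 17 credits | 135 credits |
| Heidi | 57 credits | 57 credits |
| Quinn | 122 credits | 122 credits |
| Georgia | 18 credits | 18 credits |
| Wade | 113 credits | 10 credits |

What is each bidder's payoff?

Ranking the bids: Farrukh 135 credits > Quinn 122 credits > Yara 118 credits > Heidi 57 credits > Georgia 18 credits > Wade 10 credits.
Farrukh has the top bid and wins; the price is the second-highest bid, 122 credits.
Farrukh's payoff = 17 credits − 122 credits = -105 credits. All other bidders lose, so their payoff is 0.

Payoffs: Yara 0 credits, Farrukh -105 credits, Heidi 0 credits, Quinn 0 credits, Georgia 0 credits, Wade 0 credits.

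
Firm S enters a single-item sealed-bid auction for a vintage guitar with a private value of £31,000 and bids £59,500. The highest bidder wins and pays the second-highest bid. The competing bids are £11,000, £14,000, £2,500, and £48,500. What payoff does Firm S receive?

Highest competing bid: £48,500.
Firm S's bid £59,500 is the highest overall, so Firm S wins and pays the second-highest bid, £48,500.
Payoff = value − price = £31,000 − £48,500 = -£17,500.
Overbidding won the item at a price above value — truthful bidding would have avoided this loss.

Payoff = -£17,500.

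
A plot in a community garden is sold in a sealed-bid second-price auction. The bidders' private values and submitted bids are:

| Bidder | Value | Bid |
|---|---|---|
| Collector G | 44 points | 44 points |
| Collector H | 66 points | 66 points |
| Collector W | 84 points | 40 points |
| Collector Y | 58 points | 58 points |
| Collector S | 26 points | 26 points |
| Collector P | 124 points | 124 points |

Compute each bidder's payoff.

Sorted high to low: Collector P 124 points; Collector H 66 points; Collector Y 58 points; Collector G 44 points; Collector W 40 points; Collector S 26 points.
Collector P has the top bid and wins; the price is the second-highest bid, 66 points.
Collector P's payoff = 124 points − 66 points = 58 points. All other bidders lose, so their payoff is 0.

Collector G 0 points, Collector H 0 points, Collector W 0 points, Collector Y 0 points, Collector S 0 points, Collector P 58 points.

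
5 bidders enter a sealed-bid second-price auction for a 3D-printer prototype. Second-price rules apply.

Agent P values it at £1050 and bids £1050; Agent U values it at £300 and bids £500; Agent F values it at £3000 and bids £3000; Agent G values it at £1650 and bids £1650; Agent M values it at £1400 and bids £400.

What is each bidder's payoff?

Payoffs: Agent P £0, Agent U £0, Agent F £1350, Agent G £0, Agent M £0.

Ordered from highest: Agent F £3000 > Agent G £1650 > Agent P £1050 > Agent U £500 > Agent M £400.
Agent F has the top bid and wins; the price is the second-highest bid, £1650.
Agent F's payoff = £3000 − £1650 = £1350. All other bidders lose, so their payoff is 0.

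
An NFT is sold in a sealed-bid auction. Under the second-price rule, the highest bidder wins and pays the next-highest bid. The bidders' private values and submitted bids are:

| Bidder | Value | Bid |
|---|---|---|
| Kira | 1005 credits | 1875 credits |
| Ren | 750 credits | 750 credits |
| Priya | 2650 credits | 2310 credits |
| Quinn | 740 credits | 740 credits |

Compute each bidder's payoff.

Ordered from highest: Priya 2310 credits > Kira 1875 credits > Ren 750 credits > Quinn 740 credits.
Priya has the top bid and wins; the price is the second-highest bid, 1875 credits.
Priya's payoff = 2650 credits − 1875 credits = 775 credits. All other bidders lose, so their payoff is 0.

Payoffs: Kira 0 credits, Ren 0 credits, Priya 775 credits, Quinn 0 credits.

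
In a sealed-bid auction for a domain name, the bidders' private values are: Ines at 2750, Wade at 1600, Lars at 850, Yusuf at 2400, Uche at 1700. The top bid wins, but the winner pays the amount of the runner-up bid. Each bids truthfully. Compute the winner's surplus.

Ordered from highest: Ines 2750; Yusuf 2400; Uche 1700; Wade 1600; Lars 850.
Ines wins with the top bid and pays the second-highest, 2400.
Surplus = 2750 − 2400 = 350.

Winner's surplus: 350.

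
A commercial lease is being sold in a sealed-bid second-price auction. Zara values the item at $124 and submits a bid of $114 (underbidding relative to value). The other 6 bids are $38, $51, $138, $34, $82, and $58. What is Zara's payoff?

Highest competing bid: $138.
Zara's bid $114 is not the highest, so Zara loses, pays nothing, and earns zero payoff.

Zara's payoff: $0.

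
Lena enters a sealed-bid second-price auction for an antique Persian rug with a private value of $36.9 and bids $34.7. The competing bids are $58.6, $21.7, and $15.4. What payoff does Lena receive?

Payoff = $0.0.

Highest competing bid: $58.6.
Lena's bid $34.7 is not the highest, so Lena loses, pays nothing, and earns zero payoff.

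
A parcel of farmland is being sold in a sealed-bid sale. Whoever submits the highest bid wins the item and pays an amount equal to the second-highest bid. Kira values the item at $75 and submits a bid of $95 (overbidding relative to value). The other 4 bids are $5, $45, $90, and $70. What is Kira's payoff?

Highest competing bid: $90.
Kira's bid $95 is the highest overall, so Kira wins and pays the second-highest bid, $90.
Payoff = value − price = $75 − $90 = -$15.
Overbidding won the item at a price above value — truthful bidding would have avoided this loss.

Kira's payoff: -$15.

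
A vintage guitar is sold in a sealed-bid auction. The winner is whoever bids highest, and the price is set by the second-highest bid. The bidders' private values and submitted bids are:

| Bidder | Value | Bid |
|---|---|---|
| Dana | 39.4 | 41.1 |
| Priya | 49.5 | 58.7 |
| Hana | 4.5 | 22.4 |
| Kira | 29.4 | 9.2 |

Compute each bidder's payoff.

Payoffs: Dana 0.0, Priya 8.4, Hana 0.0, Kira 0.0.

Sorted high to low: Priya 58.7, then Dana 41.1, then Hana 22.4, then Kira 9.2.
Priya has the top bid and wins; the price is the second-highest bid, 41.1.
Priya's payoff = 49.5 − 41.1 = 8.4. All other bidders lose, so their payoff is 0.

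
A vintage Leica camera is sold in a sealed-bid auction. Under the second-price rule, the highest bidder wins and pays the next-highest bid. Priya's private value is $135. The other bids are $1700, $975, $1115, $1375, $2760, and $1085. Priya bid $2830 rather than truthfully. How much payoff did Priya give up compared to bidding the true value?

Payoff forgone: $2625.

The highest competing bid is $2760.
Bidding truthfully at $135: the top bid is $2760 (a rival), so Priya loses. Payoff = $0.
Bidding $2830: Priya has the top bid, wins, and pays the second-highest bid $2760. Payoff = $135 − $2760 = -$2625.
Regret = truthful payoff − actual payoff = $0 − -$2625 = $2625.
Deviating from a truthful bid can only lose payoff in a second-price auction — never gain.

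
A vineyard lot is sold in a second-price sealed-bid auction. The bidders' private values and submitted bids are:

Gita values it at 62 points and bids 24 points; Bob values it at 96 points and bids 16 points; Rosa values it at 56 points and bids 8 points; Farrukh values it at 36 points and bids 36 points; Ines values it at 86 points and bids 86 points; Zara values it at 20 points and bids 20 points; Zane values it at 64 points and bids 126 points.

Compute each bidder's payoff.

Payoffs: Gita 0 points, Bob 0 points, Rosa 0 points, Farrukh 0 points, Ines 0 points, Zara 0 points, Zane -22 points.

Sorted high to low: Zane 126 points, then Ines 86 points, then Farrukh 36 points, then Gita 24 points, then Zara 20 points, then Bob 16 points, then Rosa 8 points.
Zane has the top bid and wins; the price is the second-highest bid, 86 points.
Zane's payoff = 64 points − 86 points = -22 points. All other bidders lose, so their payoff is 0.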